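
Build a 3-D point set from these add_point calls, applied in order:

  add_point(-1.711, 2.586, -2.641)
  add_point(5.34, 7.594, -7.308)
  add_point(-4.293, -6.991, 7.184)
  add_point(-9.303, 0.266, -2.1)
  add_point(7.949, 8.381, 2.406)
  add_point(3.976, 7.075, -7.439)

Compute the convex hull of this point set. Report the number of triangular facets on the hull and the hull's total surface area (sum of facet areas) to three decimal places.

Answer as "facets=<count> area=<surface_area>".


Hull vertices (5/6): indices [1, 2, 3, 4, 5].

Facet areas (half cross-product norm):
  f1: (p2, p4, p3) → 120.5319
  f2: (p5, p4, p3) → 84.6437
  f3: (p5, p2, p3) → 100.1657
  f4: (p1, p2, p4) → 102.0111
  f5: (p1, p5, p4) → 6.9117
  f6: (p1, p5, p2) → 13.7207
Σ area = 427.985

Euler: V−E+F = 5−9+6 = 2.

facets=6 area=427.985


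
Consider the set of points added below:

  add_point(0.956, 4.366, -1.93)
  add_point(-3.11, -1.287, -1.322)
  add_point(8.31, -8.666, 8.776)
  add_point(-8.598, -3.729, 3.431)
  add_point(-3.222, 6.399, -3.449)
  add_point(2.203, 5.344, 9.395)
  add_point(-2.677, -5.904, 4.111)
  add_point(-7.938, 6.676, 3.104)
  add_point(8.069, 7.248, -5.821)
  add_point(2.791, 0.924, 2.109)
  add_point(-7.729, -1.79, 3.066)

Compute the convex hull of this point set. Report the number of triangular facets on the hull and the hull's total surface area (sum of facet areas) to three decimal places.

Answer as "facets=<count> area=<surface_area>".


facets=12 area=739.171

Points on the hull: [1, 2, 3, 4, 5, 6, 7, 8] (8 of 11).

Triangle areas on the boundary:
  f1: (p5, p2, p3) → 112.5505
  f2: (p5, p8, p2) → 125.2214
  f3: (p7, p5, p3) → 62.4576
  f4: (p7, p5, p8) → 96.6501
  f5: (p1, p8, p2) → 124.6755
  f6: (p6, p2, p3) → 11.5249
  f7: (p6, p1, p3) → 21.1423
  f8: (p6, p1, p2) → 38.1514
  f9: (p4, p7, p8) → 31.7563
  f10: (p4, p1, p8) → 45.8452
  f11: (p4, p7, p3) → 42.1159
  f12: (p4, p1, p3) → 27.0803
Σ area = 739.171

Check V−E+F: 8 − 18 + 12 = 2.


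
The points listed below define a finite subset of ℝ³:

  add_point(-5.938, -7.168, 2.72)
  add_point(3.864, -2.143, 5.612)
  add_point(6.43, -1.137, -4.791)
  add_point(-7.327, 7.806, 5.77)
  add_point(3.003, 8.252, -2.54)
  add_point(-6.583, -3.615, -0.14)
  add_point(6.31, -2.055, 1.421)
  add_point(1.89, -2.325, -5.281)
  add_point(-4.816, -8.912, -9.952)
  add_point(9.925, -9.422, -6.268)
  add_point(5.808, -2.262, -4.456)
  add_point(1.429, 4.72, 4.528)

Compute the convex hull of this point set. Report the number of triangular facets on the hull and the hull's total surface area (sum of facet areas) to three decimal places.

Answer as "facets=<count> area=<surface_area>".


facets=16 area=824.864

Hull vertices (10/12): indices [0, 1, 2, 3, 4, 5, 6, 8, 9, 11].

Facet areas (half cross-product norm):
  f1: (p4, p8, p3) → 133.7390
  f2: (p0, p8, p9) → 96.5048
  f3: (p11, p4, p3) → 37.2785
  f4: (p2, p8, p9) → 64.5406
  f5: (p2, p4, p9) → 3.5458
  f6: (p2, p4, p8) → 71.2269
  f7: (p5, p8, p3) → 41.2171
  f8: (p5, p0, p3) → 27.0981
  f9: (p5, p0, p8) → 25.6851
  f10: (p1, p0, p9) → 86.3242
  f11: (p1, p0, p3) → 79.9585
  f12: (p1, p11, p3) → 27.6675
  f13: (p6, p4, p9) → 58.1022
  f14: (p6, p1, p9) → 18.3382
  f15: (p6, p11, p4) → 35.7761
  f16: (p6, p1, p11) → 17.8616
Σ area = 824.864

Check V−E+F: 10 − 24 + 16 = 2.


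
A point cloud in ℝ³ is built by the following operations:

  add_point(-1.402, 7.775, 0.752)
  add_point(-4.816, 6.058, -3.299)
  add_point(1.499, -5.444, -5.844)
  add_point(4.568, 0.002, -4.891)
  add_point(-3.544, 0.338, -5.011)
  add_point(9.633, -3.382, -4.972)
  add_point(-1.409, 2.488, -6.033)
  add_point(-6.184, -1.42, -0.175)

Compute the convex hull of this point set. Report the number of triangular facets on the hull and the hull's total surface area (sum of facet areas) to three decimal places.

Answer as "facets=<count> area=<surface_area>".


facets=12 area=305.963

8 of the 8 inputs are extreme points: [0, 1, 2, 3, 4, 5, 6, 7].

Triangle areas on the boundary:
  f1: (p0, p5, p7) → 82.4188
  f2: (p2, p5, p7) → 36.1086
  f3: (p2, p6, p5) → 35.4499
  f4: (p1, p0, p7) → 22.7567
  f5: (p1, p6, p0) → 15.4599
  f6: (p3, p0, p5) → 19.3515
  f7: (p3, p6, p5) → 5.3411
  f8: (p3, p6, p0) → 28.1439
  f9: (p4, p2, p7) → 22.0256
  f10: (p4, p2, p6) → 12.3321
  f11: (p4, p1, p7) → 17.6351
  f12: (p4, p1, p6) → 8.9403
Σ area = 305.963

Euler characteristic 8−18+12 = 2 ✓


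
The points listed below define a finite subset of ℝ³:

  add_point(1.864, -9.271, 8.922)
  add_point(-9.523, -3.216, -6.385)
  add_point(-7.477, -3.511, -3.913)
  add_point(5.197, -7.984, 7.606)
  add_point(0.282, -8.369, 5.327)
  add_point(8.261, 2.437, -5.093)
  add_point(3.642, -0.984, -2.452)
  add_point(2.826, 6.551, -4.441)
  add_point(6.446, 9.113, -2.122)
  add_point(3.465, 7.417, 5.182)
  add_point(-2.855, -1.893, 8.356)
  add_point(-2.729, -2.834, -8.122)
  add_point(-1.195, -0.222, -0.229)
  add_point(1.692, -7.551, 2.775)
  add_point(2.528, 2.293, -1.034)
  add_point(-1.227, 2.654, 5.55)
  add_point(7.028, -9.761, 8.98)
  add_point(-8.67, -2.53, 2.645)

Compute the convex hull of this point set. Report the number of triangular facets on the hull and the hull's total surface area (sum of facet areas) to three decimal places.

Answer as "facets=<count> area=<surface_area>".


facets=22 area=850.434

Points on the hull: [0, 1, 4, 5, 7, 8, 9, 10, 11, 13, 15, 16, 17] (13 of 18).

Area of each hull facet:
  f1: (p8, p16, p5) → 67.7328
  f2: (p11, p16, p5) → 115.8765
  f3: (p0, p10, p16) → 17.9430
  f4: (p9, p8, p16) → 68.6289
  f5: (p9, p10, p16) → 73.6604
  f6: (p13, p11, p1) → 44.2478
  f7: (p13, p11, p16) → 17.3738
  f8: (p7, p8, p5) → 16.7054
  f9: (p7, p11, p5) → 39.0357
  f10: (p7, p11, p1) → 36.4492
  f11: (p7, p9, p1) → 74.7794
  f12: (p7, p9, p8) → 20.1713
  f13: (p17, p0, p1) → 55.8451
  f14: (p17, p0, p10) → 33.4415
  f15: (p17, p9, p1) → 69.4555
  f16: (p4, p0, p16) → 9.4768
  f17: (p4, p13, p16) → 11.7956
  f18: (p4, p0, p1) → 9.2660
  f19: (p4, p13, p1) → 22.2018
  f20: (p15, p9, p10) → 10.9435
  f21: (p15, p17, p10) → 22.7586
  f22: (p15, p17, p9) → 12.6457
Σ area = 850.434

Check V−E+F: 13 − 33 + 22 = 2.


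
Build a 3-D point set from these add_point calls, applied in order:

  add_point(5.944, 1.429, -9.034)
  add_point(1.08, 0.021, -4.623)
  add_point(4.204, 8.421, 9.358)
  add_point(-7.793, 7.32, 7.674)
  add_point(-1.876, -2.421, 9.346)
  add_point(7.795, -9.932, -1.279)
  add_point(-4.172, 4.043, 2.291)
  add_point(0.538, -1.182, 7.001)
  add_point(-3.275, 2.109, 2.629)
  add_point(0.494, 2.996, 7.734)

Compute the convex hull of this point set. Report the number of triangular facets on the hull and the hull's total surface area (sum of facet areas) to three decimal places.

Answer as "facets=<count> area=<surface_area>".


Points on the hull: [0, 1, 2, 3, 4, 5, 6, 8] (8 of 10).

Per-facet area ½‖(b−a)×(c−a)‖:
  f1: (p0, p2, p3) → 119.8132
  f2: (p0, p2, p5) → 133.7602
  f3: (p4, p2, p3) → 62.5635
  f4: (p4, p2, p5) → 100.1172
  f5: (p1, p0, p5) → 41.8035
  f6: (p6, p0, p3) → 17.8372
  f7: (p6, p1, p0) → 19.9445
  f8: (p8, p4, p5) → 65.5734
  f9: (p8, p1, p5) → 52.7454
  f10: (p8, p6, p1) → 8.9936
  f11: (p8, p4, p3) → 35.0717
  f12: (p8, p6, p3) → 6.8157
Σ area = 665.039

Euler: V−E+F = 8−18+12 = 2.

facets=12 area=665.039


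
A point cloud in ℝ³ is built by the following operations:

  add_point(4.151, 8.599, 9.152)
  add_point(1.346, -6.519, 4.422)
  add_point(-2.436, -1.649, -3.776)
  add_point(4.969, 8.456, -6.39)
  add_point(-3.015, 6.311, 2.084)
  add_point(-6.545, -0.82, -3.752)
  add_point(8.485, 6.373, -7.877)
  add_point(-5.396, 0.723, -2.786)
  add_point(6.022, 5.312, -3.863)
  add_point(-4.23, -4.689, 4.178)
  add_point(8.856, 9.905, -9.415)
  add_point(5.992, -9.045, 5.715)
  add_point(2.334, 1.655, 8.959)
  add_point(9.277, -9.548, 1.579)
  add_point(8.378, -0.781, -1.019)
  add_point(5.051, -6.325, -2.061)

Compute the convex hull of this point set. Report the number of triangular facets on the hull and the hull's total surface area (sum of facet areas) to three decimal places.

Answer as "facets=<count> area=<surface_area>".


facets=20 area=875.820

Points on the hull: [0, 2, 3, 4, 5, 6, 9, 10, 11, 12, 13, 15] (12 of 16).

Per-facet area ½‖(b−a)×(c−a)‖:
  f1: (p0, p10, p13) → 181.8732
  f2: (p9, p13, p5) → 64.8851
  f3: (p15, p13, p5) → 20.2567
  f4: (p4, p0, p10) → 87.0830
  f5: (p4, p9, p5) → 42.9564
  f6: (p4, p9, p0) → 57.3418
  f7: (p11, p0, p13) → 45.6688
  f8: (p11, p9, p13) → 25.8697
  f9: (p2, p10, p5) → 30.7380
  f10: (p2, p15, p5) → 7.4793
  f11: (p6, p10, p13) → 6.6619
  f12: (p6, p15, p13) → 39.7480
  f13: (p6, p2, p10) → 19.3976
  f14: (p6, p2, p15) → 60.8735
  f15: (p3, p10, p5) → 19.7908
  f16: (p3, p4, p5) → 58.3336
  f17: (p3, p4, p10) → 5.5040
  f18: (p12, p9, p0) → 23.6489
  f19: (p12, p11, p0) → 24.8653
  f20: (p12, p11, p9) → 52.8448
Σ area = 875.820

Euler: V−E+F = 12−30+20 = 2.


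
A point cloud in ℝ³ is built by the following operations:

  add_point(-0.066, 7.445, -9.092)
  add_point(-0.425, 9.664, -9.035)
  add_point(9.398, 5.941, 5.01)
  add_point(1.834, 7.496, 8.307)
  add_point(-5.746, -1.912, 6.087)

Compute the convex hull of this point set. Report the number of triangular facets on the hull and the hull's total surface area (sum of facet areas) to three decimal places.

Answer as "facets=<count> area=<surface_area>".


Points on the hull: [0, 1, 2, 3, 4] (5 of 5).

Per-facet area ½‖(b−a)×(c−a)‖:
  f1: (p3, p2, p4) → 48.4414
  f2: (p3, p1, p4) → 106.7935
  f3: (p3, p1, p2) → 71.6696
  f4: (p0, p2, p4) → 133.6052
  f5: (p0, p1, p4) → 19.0512
  f6: (p0, p1, p2) → 18.9381
Σ area = 398.499

Euler: V−E+F = 5−9+6 = 2.

facets=6 area=398.499


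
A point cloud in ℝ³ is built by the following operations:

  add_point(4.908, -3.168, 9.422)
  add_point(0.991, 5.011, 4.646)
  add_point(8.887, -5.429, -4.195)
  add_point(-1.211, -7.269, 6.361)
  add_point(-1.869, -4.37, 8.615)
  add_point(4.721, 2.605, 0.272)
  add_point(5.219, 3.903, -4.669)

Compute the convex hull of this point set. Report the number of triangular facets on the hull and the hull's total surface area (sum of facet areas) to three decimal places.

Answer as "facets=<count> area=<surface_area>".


facets=10 area=381.702

Points on the hull: [0, 1, 2, 3, 4, 5, 6] (7 of 7).

Per-facet area ½‖(b−a)×(c−a)‖:
  f1: (p0, p1, p4) → 33.9919
  f2: (p3, p1, p4) → 17.9582
  f3: (p3, p6, p1) → 64.5248
  f4: (p3, p6, p2) → 73.5244
  f5: (p3, p0, p4) → 12.9196
  f6: (p3, p0, p2) → 55.7298
  f7: (p5, p0, p1) → 31.2246
  f8: (p5, p6, p1) → 12.3404
  f9: (p5, p0, p2) → 54.5118
  f10: (p5, p6, p2) → 24.9766
Σ area = 381.702

Euler characteristic 7−15+10 = 2 ✓


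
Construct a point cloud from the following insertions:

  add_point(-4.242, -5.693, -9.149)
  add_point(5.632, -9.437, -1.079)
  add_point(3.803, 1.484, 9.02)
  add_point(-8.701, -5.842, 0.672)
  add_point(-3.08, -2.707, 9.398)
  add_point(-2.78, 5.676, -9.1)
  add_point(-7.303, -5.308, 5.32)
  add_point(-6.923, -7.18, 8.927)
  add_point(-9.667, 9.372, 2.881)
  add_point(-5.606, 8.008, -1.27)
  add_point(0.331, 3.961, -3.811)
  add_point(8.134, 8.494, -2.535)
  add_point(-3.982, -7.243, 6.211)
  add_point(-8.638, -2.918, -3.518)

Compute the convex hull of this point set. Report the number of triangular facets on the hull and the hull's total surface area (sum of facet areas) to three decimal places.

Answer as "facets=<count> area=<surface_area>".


facets=16 area=1076.617

10 of the 14 inputs are extreme points: [0, 1, 2, 3, 4, 5, 7, 8, 11, 13].

Area of each hull facet:
  f1: (p0, p1, p11) → 117.6199
  f2: (p2, p11, p8) → 114.0818
  f3: (p2, p1, p11) → 103.5965
  f4: (p5, p11, p8) → 93.0410
  f5: (p5, p0, p11) → 70.7514
  f6: (p3, p0, p1) → 69.4127
  f7: (p13, p3, p8) → 35.2081
  f8: (p13, p3, p0) → 17.9252
  f9: (p13, p5, p8) → 75.5285
  f10: (p13, p5, p0) → 42.0482
  f11: (p7, p2, p1) → 96.0920
  f12: (p7, p3, p1) → 63.1160
  f13: (p7, p3, p8) → 65.8208
  f14: (p4, p2, p8) → 61.2857
  f15: (p4, p7, p8) → 43.1670
  f16: (p4, p7, p2) → 7.9218
Σ area = 1076.617

Euler characteristic 10−24+16 = 2 ✓


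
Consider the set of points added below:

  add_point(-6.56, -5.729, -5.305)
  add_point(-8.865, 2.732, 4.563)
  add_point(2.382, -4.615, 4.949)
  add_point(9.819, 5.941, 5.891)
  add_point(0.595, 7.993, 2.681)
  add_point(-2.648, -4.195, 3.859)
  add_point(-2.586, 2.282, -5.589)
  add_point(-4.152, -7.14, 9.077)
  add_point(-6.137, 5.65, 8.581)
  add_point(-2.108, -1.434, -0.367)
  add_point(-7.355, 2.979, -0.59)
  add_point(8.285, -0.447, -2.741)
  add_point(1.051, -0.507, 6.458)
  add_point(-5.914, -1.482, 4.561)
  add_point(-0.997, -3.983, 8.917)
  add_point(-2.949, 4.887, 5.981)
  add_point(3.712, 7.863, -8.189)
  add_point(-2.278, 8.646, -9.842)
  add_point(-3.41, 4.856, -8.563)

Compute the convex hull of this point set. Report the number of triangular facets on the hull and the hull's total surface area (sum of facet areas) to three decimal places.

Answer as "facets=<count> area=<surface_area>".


facets=20 area=960.138

12 of the 19 inputs are extreme points: [0, 1, 2, 3, 4, 7, 8, 10, 11, 14, 16, 17].

Facet areas (half cross-product norm):
  f1: (p0, p7, p1) → 74.0308
  f2: (p8, p7, p1) → 33.5067
  f3: (p8, p17, p1) → 46.5390
  f4: (p10, p17, p1) → 15.2190
  f5: (p10, p0, p1) → 24.0137
  f6: (p10, p0, p17) → 59.4949
  f7: (p2, p0, p7) → 54.6842
  f8: (p11, p2, p3) → 55.1377
  f9: (p11, p2, p0) → 71.2235
  f10: (p14, p8, p3) → 79.2490
  f11: (p14, p8, p7) → 23.3298
  f12: (p14, p2, p3) → 33.1791
  f13: (p14, p2, p7) → 10.7618
  f14: (p4, p8, p3) → 42.0023
  f15: (p4, p8, p17) → 52.5028
  f16: (p16, p0, p17) → 48.9508
  f17: (p16, p11, p0) → 85.2221
  f18: (p16, p11, p3) → 59.3261
  f19: (p16, p4, p3) → 56.3536
  f20: (p16, p4, p17) → 35.4115
Σ area = 960.138

Euler characteristic 12−30+20 = 2 ✓


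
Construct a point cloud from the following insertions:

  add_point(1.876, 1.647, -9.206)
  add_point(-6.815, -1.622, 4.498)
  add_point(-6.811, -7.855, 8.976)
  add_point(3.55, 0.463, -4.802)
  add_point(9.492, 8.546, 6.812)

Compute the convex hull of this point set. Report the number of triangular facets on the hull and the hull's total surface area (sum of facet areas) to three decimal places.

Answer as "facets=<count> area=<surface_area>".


facets=6 area=472.469

Points on the hull: [0, 1, 2, 3, 4] (5 of 5).

Facet areas (half cross-product norm):
  f1: (p2, p4, p1) → 69.3990
  f2: (p0, p4, p1) → 143.3032
  f3: (p0, p2, p1) → 48.6426
  f4: (p3, p2, p4) → 146.0447
  f5: (p3, p0, p4) → 26.9420
  f6: (p3, p0, p2) → 38.1372
Σ area = 472.469

Euler characteristic 5−9+6 = 2 ✓


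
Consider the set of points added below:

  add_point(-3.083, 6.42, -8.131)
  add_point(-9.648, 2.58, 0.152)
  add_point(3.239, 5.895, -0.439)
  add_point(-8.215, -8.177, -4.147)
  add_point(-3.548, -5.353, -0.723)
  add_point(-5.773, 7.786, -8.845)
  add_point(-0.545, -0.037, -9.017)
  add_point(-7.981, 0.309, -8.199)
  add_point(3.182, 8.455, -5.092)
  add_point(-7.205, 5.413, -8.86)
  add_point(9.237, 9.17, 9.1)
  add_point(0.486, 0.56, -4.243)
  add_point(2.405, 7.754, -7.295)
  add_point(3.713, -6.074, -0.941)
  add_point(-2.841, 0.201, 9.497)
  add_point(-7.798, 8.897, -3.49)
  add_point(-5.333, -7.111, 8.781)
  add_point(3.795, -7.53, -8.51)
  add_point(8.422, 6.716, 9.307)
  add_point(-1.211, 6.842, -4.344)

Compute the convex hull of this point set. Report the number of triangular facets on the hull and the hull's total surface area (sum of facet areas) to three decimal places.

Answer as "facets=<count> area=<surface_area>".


facets=26 area=1162.758

Hull vertices (15/20): indices [1, 3, 5, 6, 7, 8, 9, 10, 12, 13, 14, 15, 16, 17, 18].

Facet areas (half cross-product norm):
  f1: (p16, p3, p1) → 70.8869
  f2: (p14, p16, p1) → 45.6795
  f3: (p18, p14, p10) → 11.2264
  f4: (p18, p14, p16) → 33.4715
  f5: (p17, p16, p3) → 84.3492
  f6: (p17, p18, p10) → 24.5861
  f7: (p15, p14, p1) → 40.4798
  f8: (p15, p14, p10) → 122.8290
  f9: (p12, p5, p6) → 32.8223
  f10: (p12, p17, p10) → 136.2138
  f11: (p12, p17, p6) → 29.3535
  f12: (p7, p3, p1) → 40.7721
  f13: (p7, p17, p3) → 58.7573
  f14: (p7, p17, p6) → 27.5352
  f15: (p13, p18, p16) → 111.4397
  f16: (p13, p17, p16) → 36.1919
  f17: (p13, p17, p18) → 44.9969
  f18: (p8, p15, p10) → 82.9710
  f19: (p8, p12, p10) → 4.7188
  f20: (p8, p15, p5) → 28.3476
  f21: (p8, p12, p5) → 8.9040
  f22: (p9, p15, p1) → 24.1707
  f23: (p9, p7, p1) → 22.8112
  f24: (p9, p15, p5) → 8.0814
  f25: (p9, p5, p6) → 11.8063
  f26: (p9, p7, p6) → 19.3560
Σ area = 1162.758

Euler: V−E+F = 15−39+26 = 2.


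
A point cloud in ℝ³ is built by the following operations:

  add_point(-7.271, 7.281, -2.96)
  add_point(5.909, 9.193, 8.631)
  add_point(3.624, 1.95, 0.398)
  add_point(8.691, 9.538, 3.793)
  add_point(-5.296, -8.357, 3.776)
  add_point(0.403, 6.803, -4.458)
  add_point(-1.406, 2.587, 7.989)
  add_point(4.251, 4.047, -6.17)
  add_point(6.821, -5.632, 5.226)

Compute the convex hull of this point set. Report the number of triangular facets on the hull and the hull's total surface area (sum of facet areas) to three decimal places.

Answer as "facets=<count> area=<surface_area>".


Hull vertices (8/9): indices [0, 1, 3, 4, 5, 6, 7, 8].

Triangle areas on the boundary:
  f1: (p7, p4, p0) → 102.9972
  f2: (p8, p7, p3) → 85.3916
  f3: (p8, p7, p4) → 94.2493
  f4: (p6, p4, p0) → 81.5564
  f5: (p6, p8, p4) → 65.1291
  f6: (p5, p3, p0) → 39.8689
  f7: (p5, p7, p0) → 10.4667
  f8: (p5, p7, p3) → 29.7899
  f9: (p1, p3, p0) → 48.4620
  f10: (p1, p6, p0) → 64.8904
  f11: (p1, p8, p3) → 42.0321
  f12: (p1, p6, p8) → 58.9948
Σ area = 723.828

Euler characteristic 8−18+12 = 2 ✓

facets=12 area=723.828


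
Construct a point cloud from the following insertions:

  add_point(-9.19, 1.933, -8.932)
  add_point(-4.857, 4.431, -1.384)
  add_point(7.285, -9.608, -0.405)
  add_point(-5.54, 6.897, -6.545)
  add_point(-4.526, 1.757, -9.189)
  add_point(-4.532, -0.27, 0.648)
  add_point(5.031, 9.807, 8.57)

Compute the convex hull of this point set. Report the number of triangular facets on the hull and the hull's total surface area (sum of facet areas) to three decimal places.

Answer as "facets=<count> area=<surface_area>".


facets=10 area=592.132

Extreme-point indices: [0, 1, 2, 3, 4, 5, 6] — 7 of 7 on the boundary.

Triangle areas on the boundary:
  f1: (p4, p2, p0) → 33.7266
  f2: (p4, p6, p2) → 181.3814
  f3: (p5, p2, p0) → 75.2969
  f4: (p5, p6, p2) → 120.6103
  f5: (p3, p4, p0) → 13.3475
  f6: (p3, p4, p6) → 50.1350
  f7: (p1, p5, p6) → 38.5413
  f8: (p1, p3, p6) → 37.0073
  f9: (p1, p5, p0) → 23.0978
  f10: (p1, p3, p0) → 18.9884
Σ area = 592.132

Euler: V−E+F = 7−15+10 = 2.


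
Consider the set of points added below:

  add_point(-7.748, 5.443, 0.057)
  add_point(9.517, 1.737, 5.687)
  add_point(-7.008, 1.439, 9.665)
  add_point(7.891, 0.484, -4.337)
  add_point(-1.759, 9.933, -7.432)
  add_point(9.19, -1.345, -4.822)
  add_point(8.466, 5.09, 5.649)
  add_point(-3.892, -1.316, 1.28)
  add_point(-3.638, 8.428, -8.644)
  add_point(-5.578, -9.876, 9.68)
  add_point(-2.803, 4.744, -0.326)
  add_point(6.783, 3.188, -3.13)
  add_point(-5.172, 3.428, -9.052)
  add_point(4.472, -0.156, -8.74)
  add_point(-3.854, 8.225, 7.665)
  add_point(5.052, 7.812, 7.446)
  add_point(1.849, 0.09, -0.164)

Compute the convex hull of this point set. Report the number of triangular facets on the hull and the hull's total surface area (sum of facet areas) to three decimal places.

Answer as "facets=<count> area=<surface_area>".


facets=22 area=1032.376

Extreme-point indices: [0, 1, 2, 4, 5, 6, 8, 9, 11, 12, 13, 14, 15] — 13 of 17 on the boundary.

Facet areas (half cross-product norm):
  f1: (p12, p9, p0) → 84.3735
  f2: (p5, p9, p1) → 106.6011
  f3: (p13, p12, p9) → 115.6343
  f4: (p13, p5, p9) → 69.9118
  f5: (p15, p9, p1) → 75.3004
  f6: (p4, p14, p0) → 46.3926
  f7: (p4, p15, p14) → 67.5589
  f8: (p4, p13, p5) → 32.5523
  f9: (p2, p15, p9) → 73.8718
  f10: (p2, p15, p14) → 32.0552
  f11: (p2, p9, p0) → 54.7751
  f12: (p2, p14, p0) → 33.8845
  f13: (p6, p5, p1) → 18.6441
  f14: (p6, p15, p1) → 5.3703
  f15: (p6, p4, p15) → 38.9362
  f16: (p8, p12, p0) → 24.9045
  f17: (p8, p4, p0) → 13.5521
  f18: (p8, p13, p12) → 26.9569
  f19: (p8, p4, p13) → 15.8770
  f20: (p11, p4, p5) → 22.7853
  f21: (p11, p6, p5) → 22.7039
  f22: (p11, p6, p4) → 49.7345
Σ area = 1032.376

Check V−E+F: 13 − 33 + 22 = 2.


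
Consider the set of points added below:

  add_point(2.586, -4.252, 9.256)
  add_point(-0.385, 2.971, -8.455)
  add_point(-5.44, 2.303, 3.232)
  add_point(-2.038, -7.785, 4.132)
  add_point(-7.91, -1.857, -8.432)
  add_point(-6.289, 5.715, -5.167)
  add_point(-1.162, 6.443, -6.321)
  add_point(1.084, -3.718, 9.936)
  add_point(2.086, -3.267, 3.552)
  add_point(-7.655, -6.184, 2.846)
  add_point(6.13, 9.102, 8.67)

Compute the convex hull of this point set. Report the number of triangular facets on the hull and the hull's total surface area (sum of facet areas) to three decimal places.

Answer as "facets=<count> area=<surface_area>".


facets=18 area=718.614

Extreme-point indices: [0, 1, 2, 3, 4, 5, 6, 7, 8, 9, 10] — 11 of 11 on the boundary.

Triangle areas on the boundary:
  f1: (p1, p3, p4) → 66.9889
  f2: (p8, p1, p10) → 96.1261
  f3: (p8, p1, p3) → 40.3736
  f4: (p7, p2, p10) → 72.2951
  f5: (p5, p2, p10) → 63.9122
  f6: (p5, p1, p4) → 28.6160
  f7: (p9, p7, p3) → 21.2325
  f8: (p9, p7, p2) → 45.7702
  f9: (p9, p3, p4) → 34.2734
  f10: (p9, p5, p4) → 50.7189
  f11: (p9, p5, p2) → 38.1531
  f12: (p0, p8, p3) → 17.6213
  f13: (p0, p7, p3) → 6.6726
  f14: (p0, p8, p10) → 39.4918
  f15: (p0, p7, p10) → 11.9624
  f16: (p6, p1, p10) → 30.1695
  f17: (p6, p5, p10) → 43.4063
  f18: (p6, p5, p1) → 10.8298
Σ area = 718.614

Euler characteristic 11−27+18 = 2 ✓


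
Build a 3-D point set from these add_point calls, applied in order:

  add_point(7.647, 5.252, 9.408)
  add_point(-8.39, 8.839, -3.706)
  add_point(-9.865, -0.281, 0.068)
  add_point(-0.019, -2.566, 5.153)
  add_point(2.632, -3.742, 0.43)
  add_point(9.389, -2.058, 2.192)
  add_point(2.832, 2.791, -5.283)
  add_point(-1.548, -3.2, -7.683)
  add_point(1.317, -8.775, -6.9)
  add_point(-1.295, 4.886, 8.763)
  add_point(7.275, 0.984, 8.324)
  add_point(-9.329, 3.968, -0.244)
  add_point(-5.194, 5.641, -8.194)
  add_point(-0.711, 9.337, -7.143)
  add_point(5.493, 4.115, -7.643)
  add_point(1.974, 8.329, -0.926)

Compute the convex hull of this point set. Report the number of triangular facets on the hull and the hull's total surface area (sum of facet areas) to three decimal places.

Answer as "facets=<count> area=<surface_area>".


Extreme-point indices: [0, 1, 2, 3, 5, 7, 8, 9, 10, 11, 12, 13, 14, 15] — 14 of 16 on the boundary.

Area of each hull facet:
  f1: (p14, p8, p5) → 75.2300
  f2: (p14, p0, p5) → 63.0858
  f3: (p14, p12, p13) → 23.6508
  f4: (p1, p12, p2) → 31.5650
  f5: (p1, p12, p13) → 18.7747
  f6: (p9, p1, p0) → 56.8388
  f7: (p3, p8, p5) → 63.3827
  f8: (p3, p8, p2) → 75.1830
  f9: (p3, p9, p2) → 47.0638
  f10: (p7, p14, p8) → 30.3724
  f11: (p7, p14, p12) → 44.5405
  f12: (p7, p8, p2) → 32.9360
  f13: (p7, p12, p2) → 49.7854
  f14: (p15, p1, p13) → 28.8443
  f15: (p15, p1, p0) → 47.9398
  f16: (p15, p14, p13) → 26.1741
  f17: (p15, p14, p0) → 49.5999
  f18: (p11, p1, p2) → 6.6770
  f19: (p11, p9, p2) → 25.8476
  f20: (p11, p9, p1) → 35.3346
  f21: (p10, p0, p5) → 12.7204
  f22: (p10, p3, p5) → 30.3056
  f23: (p10, p9, p0) → 19.6282
  f24: (p10, p3, p9) → 33.5677
Σ area = 929.048

Check V−E+F: 14 − 36 + 24 = 2.

facets=24 area=929.048


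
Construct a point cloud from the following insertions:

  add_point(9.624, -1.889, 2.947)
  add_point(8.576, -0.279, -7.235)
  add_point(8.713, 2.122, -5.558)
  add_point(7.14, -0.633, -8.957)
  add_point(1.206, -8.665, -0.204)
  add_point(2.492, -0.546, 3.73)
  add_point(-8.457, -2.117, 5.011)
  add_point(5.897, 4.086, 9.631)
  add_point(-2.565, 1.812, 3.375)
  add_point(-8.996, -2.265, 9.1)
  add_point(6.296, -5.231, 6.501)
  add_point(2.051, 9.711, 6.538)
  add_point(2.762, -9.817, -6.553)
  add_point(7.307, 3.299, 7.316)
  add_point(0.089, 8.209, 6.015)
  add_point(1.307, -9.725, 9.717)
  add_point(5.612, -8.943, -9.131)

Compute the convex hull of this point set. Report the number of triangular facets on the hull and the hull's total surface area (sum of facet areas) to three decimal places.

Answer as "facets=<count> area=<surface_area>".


Extreme-point indices: [0, 1, 2, 3, 6, 7, 9, 10, 11, 12, 13, 14, 15, 16] — 14 of 17 on the boundary.

Facet areas (half cross-product norm):
  f1: (p7, p11, p9) → 59.4918
  f2: (p13, p7, p0) → 5.1056
  f3: (p13, p7, p11) → 10.4749
  f4: (p15, p7, p9) → 88.3755
  f5: (p15, p12, p16) → 22.5150
  f6: (p15, p12, p9) → 103.9773
  f7: (p2, p3, p11) → 26.0324
  f8: (p2, p13, p11) → 54.0881
  f9: (p2, p13, p0) → 33.0997
  f10: (p6, p3, p16) → 87.0751
  f11: (p6, p12, p16) → 21.9193
  f12: (p6, p12, p9) → 26.0156
  f13: (p10, p7, p0) → 27.5022
  f14: (p10, p15, p7) → 33.4461
  f15: (p10, p16, p0) → 42.8611
  f16: (p10, p15, p16) → 57.9299
  f17: (p1, p3, p16) → 9.1987
  f18: (p1, p2, p3) → 2.6838
  f19: (p1, p16, p0) → 48.2618
  f20: (p1, p2, p0) → 13.6435
  f21: (p14, p3, p11) → 23.4138
  f22: (p14, p6, p3) → 123.9786
  f23: (p14, p11, p9) → 8.1646
  f24: (p14, p6, p9) → 27.7177
Σ area = 956.972

Euler characteristic 14−36+24 = 2 ✓

facets=24 area=956.972


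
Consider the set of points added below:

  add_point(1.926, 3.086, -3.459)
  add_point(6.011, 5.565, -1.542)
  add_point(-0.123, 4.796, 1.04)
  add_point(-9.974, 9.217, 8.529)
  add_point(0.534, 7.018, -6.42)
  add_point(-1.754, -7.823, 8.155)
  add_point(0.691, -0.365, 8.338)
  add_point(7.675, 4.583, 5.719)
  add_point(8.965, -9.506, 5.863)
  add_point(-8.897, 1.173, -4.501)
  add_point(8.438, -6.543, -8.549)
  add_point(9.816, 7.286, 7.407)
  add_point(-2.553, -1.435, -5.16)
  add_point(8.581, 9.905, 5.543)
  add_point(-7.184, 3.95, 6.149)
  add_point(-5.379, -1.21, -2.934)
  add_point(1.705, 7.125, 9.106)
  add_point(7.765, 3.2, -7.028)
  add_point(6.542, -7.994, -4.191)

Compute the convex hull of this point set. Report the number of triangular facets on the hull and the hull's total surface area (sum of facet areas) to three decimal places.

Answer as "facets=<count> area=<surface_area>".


facets=18 area=1261.013

Points on the hull: [3, 4, 5, 8, 9, 10, 11, 13, 16, 17, 18] (11 of 19).

Area of each hull facet:
  f1: (p10, p8, p11) → 123.5543
  f2: (p17, p10, p11) → 68.4684
  f3: (p17, p4, p10) → 34.3516
  f4: (p16, p8, p11) → 69.8864
  f5: (p16, p5, p8) → 85.0991
  f6: (p16, p5, p3) → 91.1756
  f7: (p18, p10, p8) → 15.6698
  f8: (p18, p5, p8) → 57.8893
  f9: (p13, p17, p11) → 24.3298
  f10: (p13, p17, p4) → 56.8877
  f11: (p13, p4, p3) → 125.6064
  f12: (p13, p16, p3) → 32.8133
  f13: (p13, p16, p11) → 13.9049
  f14: (p9, p18, p10) → 44.0152
  f15: (p9, p18, p5) → 117.8228
  f16: (p9, p4, p10) → 89.1798
  f17: (p9, p5, p3) → 124.1356
  f18: (p9, p4, p3) → 86.2224
Σ area = 1261.013

Euler: V−E+F = 11−27+18 = 2.


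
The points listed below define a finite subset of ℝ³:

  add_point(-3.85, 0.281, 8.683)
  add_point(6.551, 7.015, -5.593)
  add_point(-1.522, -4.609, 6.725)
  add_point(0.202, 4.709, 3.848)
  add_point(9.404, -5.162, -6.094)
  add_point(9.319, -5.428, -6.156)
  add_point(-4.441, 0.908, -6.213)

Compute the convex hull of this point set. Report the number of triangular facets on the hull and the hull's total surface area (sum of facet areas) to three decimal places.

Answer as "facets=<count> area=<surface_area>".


Extreme-point indices: [0, 1, 2, 3, 4, 5, 6] — 7 of 7 on the boundary.

Triangle areas on the boundary:
  f1: (p2, p0, p6) → 41.1474
  f2: (p5, p1, p6) → 76.9701
  f3: (p5, p1, p4) → 0.9556
  f4: (p5, p2, p6) → 101.9801
  f5: (p5, p2, p4) → 2.4103
  f6: (p3, p1, p6) → 61.7925
  f7: (p3, p0, p6) → 44.6733
  f8: (p3, p1, p4) → 72.6041
  f9: (p3, p2, p4) → 79.5258
  f10: (p3, p2, p0) → 22.1504
Σ area = 504.210

Check V−E+F: 7 − 15 + 10 = 2.

facets=10 area=504.210


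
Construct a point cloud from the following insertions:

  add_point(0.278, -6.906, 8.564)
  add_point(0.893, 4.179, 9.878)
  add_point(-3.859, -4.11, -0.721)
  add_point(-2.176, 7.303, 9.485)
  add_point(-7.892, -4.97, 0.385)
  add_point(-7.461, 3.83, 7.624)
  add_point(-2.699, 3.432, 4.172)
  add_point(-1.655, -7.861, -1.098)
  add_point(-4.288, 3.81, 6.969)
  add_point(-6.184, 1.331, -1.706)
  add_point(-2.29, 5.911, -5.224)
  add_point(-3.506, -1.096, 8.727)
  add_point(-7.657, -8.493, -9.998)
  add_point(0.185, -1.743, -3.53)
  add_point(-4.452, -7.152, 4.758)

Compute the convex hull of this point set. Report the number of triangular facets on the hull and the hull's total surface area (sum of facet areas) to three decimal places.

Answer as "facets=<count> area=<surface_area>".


facets=20 area=682.974

12 of the 15 inputs are extreme points: [0, 1, 3, 4, 5, 7, 9, 10, 11, 12, 13, 14].

Area of each hull facet:
  f1: (p13, p7, p12) → 36.5999
  f2: (p13, p0, p1) → 70.5494
  f3: (p13, p0, p7) → 33.0942
  f4: (p5, p12, p4) → 33.1267
  f5: (p5, p9, p12) → 38.3643
  f6: (p11, p3, p1) → 15.2584
  f7: (p11, p0, p1) → 23.0849
  f8: (p11, p5, p3) → 20.9339
  f9: (p10, p9, p12) → 43.7568
  f10: (p10, p13, p12) → 49.0115
  f11: (p10, p5, p3) → 45.8536
  f12: (p10, p5, p9) → 31.2691
  f13: (p10, p3, p1) → 32.4701
  f14: (p10, p13, p1) → 59.4089
  f15: (p14, p5, p4) → 33.3546
  f16: (p14, p11, p5) → 20.7450
  f17: (p14, p11, p0) → 19.5235
  f18: (p14, p12, p4) → 27.0814
  f19: (p14, p7, p12) → 30.1994
  f20: (p14, p0, p7) → 19.2886
Σ area = 682.974

Euler characteristic 12−30+20 = 2 ✓


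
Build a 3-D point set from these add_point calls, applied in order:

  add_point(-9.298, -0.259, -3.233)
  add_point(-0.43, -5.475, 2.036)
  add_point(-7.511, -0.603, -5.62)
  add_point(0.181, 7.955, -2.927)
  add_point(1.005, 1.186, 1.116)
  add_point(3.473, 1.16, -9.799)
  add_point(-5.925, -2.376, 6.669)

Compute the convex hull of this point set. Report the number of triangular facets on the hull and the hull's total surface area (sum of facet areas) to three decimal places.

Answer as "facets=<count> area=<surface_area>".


Points on the hull: [0, 1, 2, 3, 4, 5, 6] (7 of 7).

Triangle areas on the boundary:
  f1: (p6, p3, p0) → 66.3714
  f2: (p6, p1, p0) → 40.4555
  f3: (p2, p3, p0) → 17.6006
  f4: (p2, p3, p5) → 54.5934
  f5: (p2, p1, p0) → 17.1618
  f6: (p2, p1, p5) → 65.8162
  f7: (p4, p6, p3) → 31.9548
  f8: (p4, p6, p1) → 26.5709
  f9: (p4, p3, p5) → 39.0917
  f10: (p4, p1, p5) → 37.8824
Σ area = 397.499

Euler: V−E+F = 7−15+10 = 2.

facets=10 area=397.499


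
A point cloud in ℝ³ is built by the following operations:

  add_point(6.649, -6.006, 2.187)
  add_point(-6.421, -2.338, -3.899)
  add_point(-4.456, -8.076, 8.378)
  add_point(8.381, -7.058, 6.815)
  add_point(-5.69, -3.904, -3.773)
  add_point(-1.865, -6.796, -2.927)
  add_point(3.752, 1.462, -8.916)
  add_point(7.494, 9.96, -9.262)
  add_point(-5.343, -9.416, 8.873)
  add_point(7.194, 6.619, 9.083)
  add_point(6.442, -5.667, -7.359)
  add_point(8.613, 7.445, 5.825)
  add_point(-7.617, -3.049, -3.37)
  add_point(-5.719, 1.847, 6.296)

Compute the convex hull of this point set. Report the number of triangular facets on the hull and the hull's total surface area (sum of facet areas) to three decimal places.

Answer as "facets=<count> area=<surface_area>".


facets=18 area=1075.097

Points on the hull: [3, 4, 5, 6, 7, 8, 9, 10, 11, 12, 13] (11 of 14).

Per-facet area ½‖(b−a)×(c−a)‖:
  f1: (p13, p8, p12) → 61.8452
  f2: (p13, p7, p12) → 112.9765
  f3: (p5, p8, p12) → 43.1907
  f4: (p5, p10, p8) → 42.2647
  f5: (p6, p7, p12) → 46.6821
  f6: (p6, p10, p7) → 25.5704
  f7: (p3, p10, p8) → 101.1209
  f8: (p3, p7, p11) → 108.5091
  f9: (p3, p10, p7) → 110.9620
  f10: (p9, p13, p8) → 78.4617
  f11: (p9, p3, p11) → 25.3581
  f12: (p9, p3, p8) → 97.7698
  f13: (p9, p7, p11) → 12.9046
  f14: (p9, p13, p7) → 130.0323
  f15: (p4, p5, p12) → 2.1754
  f16: (p4, p5, p10) → 19.4874
  f17: (p4, p6, p12) → 10.2390
  f18: (p4, p6, p10) → 45.5473
Σ area = 1075.097

Check V−E+F: 11 − 27 + 18 = 2.


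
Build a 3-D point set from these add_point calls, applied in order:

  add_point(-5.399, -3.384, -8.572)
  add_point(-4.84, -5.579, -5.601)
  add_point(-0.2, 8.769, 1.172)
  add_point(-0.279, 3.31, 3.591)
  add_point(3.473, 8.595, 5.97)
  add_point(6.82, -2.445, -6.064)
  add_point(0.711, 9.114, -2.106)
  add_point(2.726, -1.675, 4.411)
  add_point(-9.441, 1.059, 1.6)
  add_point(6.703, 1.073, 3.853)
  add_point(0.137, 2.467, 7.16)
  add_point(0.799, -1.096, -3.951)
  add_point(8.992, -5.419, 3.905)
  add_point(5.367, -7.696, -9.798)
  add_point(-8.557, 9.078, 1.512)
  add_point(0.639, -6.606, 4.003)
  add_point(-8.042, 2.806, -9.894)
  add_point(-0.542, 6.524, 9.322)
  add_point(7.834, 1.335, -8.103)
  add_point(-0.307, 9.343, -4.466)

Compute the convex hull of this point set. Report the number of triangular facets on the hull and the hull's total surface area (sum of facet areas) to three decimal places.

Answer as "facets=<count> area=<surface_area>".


facets=24 area=1072.873

14 of the 20 inputs are extreme points: [0, 1, 4, 6, 8, 9, 12, 13, 14, 15, 16, 17, 18, 19].

Triangle areas on the boundary:
  f1: (p15, p13, p12) → 58.4621
  f2: (p15, p17, p8) → 76.8437
  f3: (p15, p17, p12) → 59.9156
  f4: (p18, p13, p12) → 62.9976
  f5: (p18, p16, p19) → 68.7021
  f6: (p18, p16, p13) → 74.9414
  f7: (p14, p17, p8) → 45.7667
  f8: (p14, p16, p8) → 46.5333
  f9: (p14, p16, p19) → 56.1649
  f10: (p1, p15, p8) → 57.1386
  f11: (p1, p15, p13) → 61.7558
  f12: (p4, p14, p19) → 54.4718
  f13: (p4, p14, p17) → 32.2840
  f14: (p4, p17, p12) → 42.7601
  f15: (p0, p16, p13) → 29.7234
  f16: (p0, p1, p13) → 20.9645
  f17: (p0, p16, p8) → 38.5799
  f18: (p0, p1, p8) → 20.1006
  f19: (p6, p18, p19) → 15.4433
  f20: (p6, p4, p19) → 0.9085
  f21: (p6, p4, p18) → 50.3814
  f22: (p9, p18, p12) → 41.3454
  f23: (p9, p4, p12) → 7.7298
  f24: (p9, p4, p18) → 48.9583
Σ area = 1072.873

Euler characteristic 14−36+24 = 2 ✓


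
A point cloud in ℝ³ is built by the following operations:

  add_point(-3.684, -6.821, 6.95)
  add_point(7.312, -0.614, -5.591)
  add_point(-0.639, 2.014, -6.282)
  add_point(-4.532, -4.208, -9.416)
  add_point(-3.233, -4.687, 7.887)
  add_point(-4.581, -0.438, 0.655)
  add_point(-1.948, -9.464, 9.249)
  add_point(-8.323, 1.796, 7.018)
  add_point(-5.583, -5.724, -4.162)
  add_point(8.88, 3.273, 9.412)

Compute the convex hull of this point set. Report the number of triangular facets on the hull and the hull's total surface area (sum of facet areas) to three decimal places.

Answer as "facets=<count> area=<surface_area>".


facets=12 area=759.109

Hull vertices (8/10): indices [0, 1, 2, 3, 6, 7, 8, 9].

Area of each hull facet:
  f1: (p6, p9, p7) → 103.3296
  f2: (p2, p9, p7) → 124.0665
  f3: (p2, p3, p7) → 61.0766
  f4: (p8, p3, p7) → 28.8963
  f5: (p8, p3, p6) → 17.2583
  f6: (p1, p2, p9) → 65.1401
  f7: (p1, p2, p3) → 32.4637
  f8: (p1, p6, p9) → 125.5706
  f9: (p1, p3, p6) → 119.7060
  f10: (p0, p6, p7) → 11.4364
  f11: (p0, p8, p7) → 54.7276
  f12: (p0, p8, p6) → 15.4370
Σ area = 759.109

Check V−E+F: 8 − 18 + 12 = 2.


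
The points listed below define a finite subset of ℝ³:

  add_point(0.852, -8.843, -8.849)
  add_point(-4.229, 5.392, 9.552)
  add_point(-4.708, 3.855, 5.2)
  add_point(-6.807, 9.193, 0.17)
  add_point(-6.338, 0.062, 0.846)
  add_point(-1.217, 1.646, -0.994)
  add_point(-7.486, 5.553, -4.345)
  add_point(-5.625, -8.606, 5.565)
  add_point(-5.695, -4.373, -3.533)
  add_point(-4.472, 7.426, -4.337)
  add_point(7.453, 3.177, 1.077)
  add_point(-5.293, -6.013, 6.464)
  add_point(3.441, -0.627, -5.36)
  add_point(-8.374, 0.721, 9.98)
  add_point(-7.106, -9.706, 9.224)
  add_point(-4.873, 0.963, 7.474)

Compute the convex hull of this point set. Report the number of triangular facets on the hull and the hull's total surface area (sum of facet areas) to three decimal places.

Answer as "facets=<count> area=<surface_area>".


Hull vertices (10/16): indices [0, 1, 3, 6, 8, 9, 10, 12, 13, 14].

Facet areas (half cross-product norm):
  f1: (p14, p0, p10) → 156.8432
  f2: (p1, p3, p13) → 32.2202
  f3: (p1, p3, p10) → 73.4582
  f4: (p1, p14, p13) → 24.9280
  f5: (p1, p14, p10) → 112.2273
  f6: (p9, p3, p10) → 36.5934
  f7: (p12, p0, p10) → 22.9710
  f8: (p12, p9, p10) → 48.0187
  f9: (p12, p9, p0) → 46.5715
  f10: (p6, p9, p3) → 9.3559
  f11: (p6, p3, p13) → 37.6121
  f12: (p6, p14, p13) → 77.3915
  f13: (p6, p9, p0) → 30.5660
  f14: (p8, p14, p0) → 60.7596
  f15: (p8, p6, p0) → 40.7657
  f16: (p8, p6, p14) → 63.4169
Σ area = 873.699

Euler characteristic 10−24+16 = 2 ✓

facets=16 area=873.699


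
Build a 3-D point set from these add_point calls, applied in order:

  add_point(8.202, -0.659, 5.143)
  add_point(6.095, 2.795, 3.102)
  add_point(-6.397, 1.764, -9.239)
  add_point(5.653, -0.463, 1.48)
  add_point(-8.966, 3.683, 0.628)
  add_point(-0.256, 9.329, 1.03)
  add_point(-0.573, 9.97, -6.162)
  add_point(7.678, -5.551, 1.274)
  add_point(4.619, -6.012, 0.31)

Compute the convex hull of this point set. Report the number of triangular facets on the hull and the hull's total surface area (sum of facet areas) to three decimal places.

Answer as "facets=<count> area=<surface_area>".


facets=12 area=537.917

Extreme-point indices: [0, 1, 2, 4, 5, 6, 7, 8] — 8 of 9 on the boundary.

Facet areas (half cross-product norm):
  f1: (p2, p6, p4) → 52.3173
  f2: (p8, p0, p4) → 67.1708
  f3: (p8, p2, p4) → 81.8308
  f4: (p5, p0, p4) → 70.6232
  f5: (p5, p6, p4) → 37.5244
  f6: (p7, p6, p0) → 55.7578
  f7: (p7, p8, p0) → 9.4040
  f8: (p7, p2, p6) → 96.3716
  f9: (p7, p8, p2) → 18.1686
  f10: (p1, p6, p0) → 9.9837
  f11: (p1, p5, p0) → 6.6862
  f12: (p1, p5, p6) → 32.0780
Σ area = 537.917

Check V−E+F: 8 − 18 + 12 = 2.


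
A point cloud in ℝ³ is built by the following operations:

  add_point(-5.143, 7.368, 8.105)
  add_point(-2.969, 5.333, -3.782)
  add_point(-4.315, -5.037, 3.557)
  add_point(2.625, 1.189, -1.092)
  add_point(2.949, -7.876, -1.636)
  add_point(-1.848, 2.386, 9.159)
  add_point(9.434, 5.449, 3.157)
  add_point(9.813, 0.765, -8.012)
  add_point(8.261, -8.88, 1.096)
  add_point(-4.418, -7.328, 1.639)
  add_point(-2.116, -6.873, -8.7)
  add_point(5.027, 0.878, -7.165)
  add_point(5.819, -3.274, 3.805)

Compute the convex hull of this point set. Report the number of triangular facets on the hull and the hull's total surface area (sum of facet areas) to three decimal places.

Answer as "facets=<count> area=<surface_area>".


facets=18 area=866.003

Extreme-point indices: [0, 1, 2, 5, 6, 7, 8, 9, 10, 11, 12] — 11 of 13 on the boundary.

Triangle areas on the boundary:
  f1: (p8, p10, p7) → 84.4025
  f2: (p6, p8, p7) → 75.7104
  f3: (p1, p6, p0) → 82.4999
  f4: (p1, p6, p7) → 77.9101
  f5: (p9, p8, p10) → 65.5948
  f6: (p9, p1, p0) → 82.2362
  f7: (p9, p1, p10) → 65.7902
  f8: (p5, p6, p0) → 39.0831
  f9: (p11, p10, p7) → 20.3531
  f10: (p11, p1, p7) → 11.3700
  f11: (p11, p1, p10) → 51.2390
  f12: (p12, p6, p8) → 25.1920
  f13: (p12, p5, p8) → 16.7708
  f14: (p12, p5, p6) → 50.9227
  f15: (p2, p9, p8) → 19.0406
  f16: (p2, p5, p8) → 64.1107
  f17: (p2, p9, p0) → 6.9490
  f18: (p2, p5, p0) → 26.8275
Σ area = 866.003

Euler characteristic 11−27+18 = 2 ✓


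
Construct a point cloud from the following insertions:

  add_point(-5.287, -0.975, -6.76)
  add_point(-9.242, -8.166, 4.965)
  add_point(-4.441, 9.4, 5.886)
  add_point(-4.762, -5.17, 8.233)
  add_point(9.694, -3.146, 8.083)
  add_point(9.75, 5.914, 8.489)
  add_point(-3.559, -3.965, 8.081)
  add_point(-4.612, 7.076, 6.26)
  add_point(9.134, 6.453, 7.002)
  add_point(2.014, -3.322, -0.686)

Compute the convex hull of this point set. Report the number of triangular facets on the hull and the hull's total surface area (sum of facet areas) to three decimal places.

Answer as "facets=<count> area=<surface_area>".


9 of the 10 inputs are extreme points: [0, 1, 2, 3, 4, 5, 7, 8, 9].

Per-facet area ½‖(b−a)×(c−a)‖:
  f1: (p0, p2, p1) → 111.8097
  f2: (p3, p4, p1) → 29.6573
  f3: (p3, p4, p5) → 65.5040
  f4: (p8, p2, p5) → 10.3048
  f5: (p8, p0, p2) → 114.1027
  f6: (p8, p4, p5) → 7.3986
  f7: (p7, p2, p5) → 17.1971
  f8: (p7, p3, p5) → 90.0573
  f9: (p7, p2, p1) → 6.0449
  f10: (p7, p3, p1) → 35.9076
  f11: (p9, p8, p0) → 58.9854
  f12: (p9, p8, p4) → 56.0758
  f13: (p9, p0, p1) → 63.4359
  f14: (p9, p4, p1) → 76.3605
Σ area = 742.842

Check V−E+F: 9 − 21 + 14 = 2.

facets=14 area=742.842
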